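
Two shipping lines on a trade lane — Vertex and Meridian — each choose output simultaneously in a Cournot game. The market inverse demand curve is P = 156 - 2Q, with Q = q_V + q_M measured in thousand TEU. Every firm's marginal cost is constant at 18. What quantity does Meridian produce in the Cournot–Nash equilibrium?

23

A representative firm's profit is π_i = q_i(156 - 2Q) - 18q_i.
First-order condition (treating rivals' output as given): 138 - 4q_i - 2q_j = 0.
With identical firms every q_j equals q_i, so q_j = q_i and 138 = 6q_i, giving q_i = 23.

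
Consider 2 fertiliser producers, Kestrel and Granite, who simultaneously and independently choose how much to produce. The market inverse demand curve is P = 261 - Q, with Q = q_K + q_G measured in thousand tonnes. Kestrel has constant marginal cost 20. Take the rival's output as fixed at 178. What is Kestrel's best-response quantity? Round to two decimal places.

31.50

With the rival's output fixed at 178, Kestrel's profit is π_K = (261 - 178 - q_K)q_K - (20q_K) = (83 - q_K)q_K - (20q_K).
∂π_K/∂q_K = 63 - 2q_K = 0, so q_K = 63/2.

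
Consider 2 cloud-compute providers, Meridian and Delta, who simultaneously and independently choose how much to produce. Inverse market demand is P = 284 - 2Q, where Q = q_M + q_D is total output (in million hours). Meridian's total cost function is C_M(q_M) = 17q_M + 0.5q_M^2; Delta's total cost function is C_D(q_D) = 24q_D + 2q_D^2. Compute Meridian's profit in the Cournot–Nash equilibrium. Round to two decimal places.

5037.53

Meridian's profit: π_M = (284 - 2Q)q_M - (17q_M + (1/2)q_M²). Setting ∂π_M/∂q_M = 0: 267 - 5q_M - 2(q_D) = 0.
Delta's profit: π_D = (284 - 2Q)q_D - (24q_D + 2q_D²). Setting ∂π_D/∂q_D = 0: 260 - 8q_D - 2(q_M) = 0.
Rearranging gives the reaction functions q_M = (267 - 2q_D)/5 and q_D = (260 - 2q_M)/8.
Substituting one into the other gives q_M = 404/9 and q_D = 383/18.
Price P = 284 - 2·(397/6) = 455/3.
Meridian's profit: (455/3)·(404/9) - 17·(404/9) - (1/2)(404/9)² = 5037.5309.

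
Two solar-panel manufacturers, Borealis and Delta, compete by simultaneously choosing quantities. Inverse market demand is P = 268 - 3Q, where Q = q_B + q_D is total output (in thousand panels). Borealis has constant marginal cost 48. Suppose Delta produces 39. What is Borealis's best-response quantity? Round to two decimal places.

With the rival's output fixed at 39, Borealis's profit is π_B = (268 - 3·39 - 3q_B)q_B - (48q_B) = (151 - 3q_B)q_B - (48q_B).
∂π_B/∂q_B = 103 - 6q_B = 0, so q_B = 103/6.

17.17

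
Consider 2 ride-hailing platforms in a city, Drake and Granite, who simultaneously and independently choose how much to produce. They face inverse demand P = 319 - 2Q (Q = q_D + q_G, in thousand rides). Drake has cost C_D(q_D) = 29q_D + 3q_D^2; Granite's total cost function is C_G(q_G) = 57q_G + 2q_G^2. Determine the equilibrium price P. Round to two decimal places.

Drake's profit: π_D = (319 - 2Q)q_D - (29q_D + 3q_D²). Setting ∂π_D/∂q_D = 0: 290 - 10q_D - 2(q_G) = 0.
Granite's profit: π_G = (319 - 2Q)q_G - (57q_G + 2q_G²). Setting ∂π_G/∂q_G = 0: 262 - 8q_G - 2(q_D) = 0.
Rearranging gives the reaction functions q_D = (290 - 2q_G)/10 and q_G = (262 - 2q_D)/8.
Solving the pair: q_D = 449/19, q_G = 510/19.
Total output Q = 959/19, so price P = 319 - 2·(959/19) = 218.0526.

218.05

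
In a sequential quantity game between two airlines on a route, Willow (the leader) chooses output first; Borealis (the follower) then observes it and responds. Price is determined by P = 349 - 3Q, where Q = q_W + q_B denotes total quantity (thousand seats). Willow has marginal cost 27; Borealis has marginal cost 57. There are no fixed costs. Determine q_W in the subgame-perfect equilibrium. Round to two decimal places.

58.67

Solve by backward induction. Given q_W, the follower Borealis maximises π_B = (349 - 3q_W - 3q_B)q_B - 57q_B.
∂π_B/∂q_B = 292 - 3q_W - 6q_B = 0 gives the reaction function q_B = (292 - 3q_W)/6.
Willow substitutes q_B(q_W) into its own profit: π_W = q_W(349 - 3q_W - (292 - 3q_W)/2) - 27q_W = (203 - (3/2)q_W)q_W - 27q_W.
The leader's first-order condition 176 - 3q_W = 0 yields q_W = 176/3.
Then q_B = (292 - 3·(176/3))/6 = 58/3.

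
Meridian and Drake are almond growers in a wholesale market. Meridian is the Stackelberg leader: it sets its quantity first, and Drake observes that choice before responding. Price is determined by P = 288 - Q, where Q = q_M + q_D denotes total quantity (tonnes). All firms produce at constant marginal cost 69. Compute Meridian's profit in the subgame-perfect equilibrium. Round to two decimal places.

Solve by backward induction. Given q_M, the follower Drake maximises π_D = (288 - q_M - q_D)q_D - 69q_D.
Follower FOC: 219 - q_M - 2q_D = 0, so q_D(q_M) = (219 - q_M)/2.
The leader anticipates this reaction. Substituting into P = 288 - Q gives P = 357/2 - (1/2)q_M, so π_M = (357/2 - (1/2)q_M)q_M - 69q_M.
Maximising: ∂π_M/∂q_M = 219/2 - q_M = 0, giving q_M = 219/2.
Then q_D = (219 - 219/2)/2 = 219/4.
Price P = 288 - 657/4 = 495/4.
Meridian's profit: (495/4 - 69)·(219/2) = 5995.1250.

5995.13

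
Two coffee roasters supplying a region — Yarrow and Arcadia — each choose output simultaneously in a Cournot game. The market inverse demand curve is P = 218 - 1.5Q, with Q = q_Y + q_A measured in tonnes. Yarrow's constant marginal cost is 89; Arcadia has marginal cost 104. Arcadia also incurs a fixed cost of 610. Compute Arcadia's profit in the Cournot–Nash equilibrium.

Yarrow's profit: π_Y = (218 - 1.5Q)q_Y - (89q_Y). Setting ∂π_Y/∂q_Y = 0: 129 - 3q_Y - (3/2)(q_A) = 0.
Arcadia's first-order condition: 114 - 3q_A - (3/2)(q_Y) = 0.
Rearranging gives the reaction functions q_Y = (129 - (3/2)q_A)/3 and q_A = (114 - (3/2)q_Y)/3.
Solving the pair: q_Y = 32, q_A = 22.
Price P = 218 - (3/2)·54 = 137.
Arcadia's profit: (137 - 104)·22 - 610 = 116.

116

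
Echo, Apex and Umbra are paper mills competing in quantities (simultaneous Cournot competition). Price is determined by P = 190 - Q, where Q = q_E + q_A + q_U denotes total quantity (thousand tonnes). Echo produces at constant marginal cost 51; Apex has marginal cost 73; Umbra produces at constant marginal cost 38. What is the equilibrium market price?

Echo's profit: π_E = (190 - Q)q_E - (51q_E). Setting ∂π_E/∂q_E = 0: 139 - 2q_E - (q_A + q_U) = 0.
Apex's first-order condition: 117 - 2q_A - (q_E + q_U) = 0.
Umbra's first-order condition: 152 - 2q_U - (q_E + q_A) = 0.
Adding the 3 first-order conditions: 408 − 4Q = 0, so Q = 102.
Back-substituting: q_E = (139 − 102) = 37, q_A = (117 − 102) = 15, q_U = (152 − 102) = 50.
Total output Q = 102, so price P = 190 - 102 = 88.

88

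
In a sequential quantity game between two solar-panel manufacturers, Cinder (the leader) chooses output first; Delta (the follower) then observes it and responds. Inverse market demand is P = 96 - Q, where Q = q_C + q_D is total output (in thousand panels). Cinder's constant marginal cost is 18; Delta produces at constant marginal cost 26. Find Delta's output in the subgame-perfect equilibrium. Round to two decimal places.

13.50

Solve by backward induction. Given q_C, the follower Delta maximises π_D = (96 - q_C - q_D)q_D - 26q_D.
Follower FOC: 70 - q_C - 2q_D = 0, so q_D(q_C) = (70 - q_C)/2.
The leader anticipates this reaction. Substituting into P = 96 - Q gives P = 61 - (1/2)q_C, so π_C = (61 - (1/2)q_C)q_C - 18q_C.
Maximising: ∂π_C/∂q_C = 43 - q_C = 0, giving q_C = 43.
Then q_D = (70 - 43)/2 = 27/2.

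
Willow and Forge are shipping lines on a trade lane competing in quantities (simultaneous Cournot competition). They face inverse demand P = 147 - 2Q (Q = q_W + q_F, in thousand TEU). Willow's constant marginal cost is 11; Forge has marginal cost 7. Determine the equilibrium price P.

Willow's profit: π_W = (147 - 2Q)q_W - (11q_W). Setting ∂π_W/∂q_W = 0: 136 - 4q_W - 2(q_F) = 0.
Forge's profit: π_F = (147 - 2Q)q_F - (7q_F). Setting ∂π_F/∂q_F = 0: 140 - 4q_F - 2(q_W) = 0.
So q_W = (136 - 2q_F)/4 and q_F = (140 - 2q_W)/4.
Solving the pair: q_W = 22, q_F = 24.
Total output Q = 46, so price P = 147 - 2·46 = 55.

55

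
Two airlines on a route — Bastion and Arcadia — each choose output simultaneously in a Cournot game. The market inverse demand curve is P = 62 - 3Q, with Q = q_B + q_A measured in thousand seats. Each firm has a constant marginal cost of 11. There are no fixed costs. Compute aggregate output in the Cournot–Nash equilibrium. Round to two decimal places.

11.33

Each firm earns π_i = (62 - 3Q)q_i - 11q_i.
Setting ∂π_i/∂q_i = 0 with rivals' quantities fixed: 51 - 6q_i - 3q_j = 0.
With identical firms every q_j equals q_i, so q_j = q_i and 51 = 9q_i, giving q_i = 17/3.
Total output Q = 17/3 + 17/3 = 34/3.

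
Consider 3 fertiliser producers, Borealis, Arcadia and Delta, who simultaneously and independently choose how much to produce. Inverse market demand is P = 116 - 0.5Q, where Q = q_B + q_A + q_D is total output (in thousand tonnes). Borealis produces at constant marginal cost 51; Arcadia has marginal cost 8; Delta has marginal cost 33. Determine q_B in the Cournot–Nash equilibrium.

Borealis's profit: π_B = (116 - 0.5Q)q_B - (51q_B). Setting ∂π_B/∂q_B = 0: 65 - q_B - (1/2)(q_A + q_D) = 0.
Arcadia's profit: π_A = (116 - 0.5Q)q_A - (8q_A). Setting ∂π_A/∂q_A = 0: 108 - q_A - (1/2)(q_B + q_D) = 0.
Delta's first-order condition: 83 - q_D - (1/2)(q_B + q_A) = 0.
Adding the 3 conditions: 256 − Q − Q = 0, i.e. Q = 128.
Back-substituting: q_B = (65 − 64)/(1/2) = 2, q_A = (108 − 64)/(1/2) = 88, q_D = (83 − 64)/(1/2) = 38.

2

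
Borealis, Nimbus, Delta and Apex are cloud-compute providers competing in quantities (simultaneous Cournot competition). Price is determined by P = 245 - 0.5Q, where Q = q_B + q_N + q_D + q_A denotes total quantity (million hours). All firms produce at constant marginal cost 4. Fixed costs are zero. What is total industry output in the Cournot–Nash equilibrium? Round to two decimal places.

385.60

Each firm earns π_i = (245 - 0.5Q)q_i - 4q_i.
First-order condition (treating rivals' output as given): 241 - q_i - (1/2)·Σ_{j≠i} q_j = 0.
With identical firms every q_j equals q_i, so Σ_{j≠i} q_j = 3q_i and 241 = (5/2)q_i, giving q_i = 482/5.
Total output Q = 482/5 + 482/5 + 482/5 + 482/5 = 1928/5.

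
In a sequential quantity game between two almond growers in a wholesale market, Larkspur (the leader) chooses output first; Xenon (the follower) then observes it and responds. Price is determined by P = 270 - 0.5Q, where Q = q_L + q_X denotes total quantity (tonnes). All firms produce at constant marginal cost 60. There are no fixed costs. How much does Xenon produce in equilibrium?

105

The follower Xenon best-responds to any q_L: π_X = (270 - 0.5Q)q_X - 60q_X.
Setting the follower's marginal profit to zero, 210 - (1/2)q_L - q_X = 0, i.e. q_X = (210 - (1/2)q_L).
The leader anticipates this reaction. Substituting into P = 270 - 0.5Q gives P = 165 - (1/4)q_L, so π_L = (165 - (1/4)q_L)q_L - 60q_L.
Leader FOC: 105 - (1/2)q_L = 0, so q_L = 210.
Then q_X = (210 - (1/2)·210) = 105.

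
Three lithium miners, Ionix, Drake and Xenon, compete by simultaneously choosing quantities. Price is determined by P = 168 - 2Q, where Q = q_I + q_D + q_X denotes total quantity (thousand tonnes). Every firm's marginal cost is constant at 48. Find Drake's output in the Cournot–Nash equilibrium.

A representative firm's profit is π_i = q_i(168 - 2Q) - 48q_i.
Setting ∂π_i/∂q_i = 0 with rivals' quantities fixed: 120 - 4q_i - 2·Σ_{j≠i} q_j = 0.
By symmetry each firm produces the same amount; substituting Σ_{j≠i} q_j = 2q_i yields q_i = 120/8 = 15.

15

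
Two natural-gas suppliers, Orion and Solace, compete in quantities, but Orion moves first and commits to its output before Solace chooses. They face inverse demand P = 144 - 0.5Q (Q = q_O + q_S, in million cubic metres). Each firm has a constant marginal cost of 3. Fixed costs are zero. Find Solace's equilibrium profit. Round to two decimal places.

2485.13

The follower Solace best-responds to any q_O: π_S = (144 - 0.5Q)q_S - 3q_S.
∂π_S/∂q_S = 141 - (1/2)q_O - q_S = 0 gives the reaction function q_S = (141 - (1/2)q_O).
Orion substitutes q_S(q_O) into its own profit: π_O = q_O(144 - (1/2)q_O - (141 - (1/2)q_O)/2) - 3q_O = (147/2 - (1/4)q_O)q_O - 3q_O.
Leader FOC: 141/2 - (1/2)q_O = 0, so q_O = 141.
Then q_S = (141 - (1/2)·141) = 141/2.
Price P = 144 - (1/2)·(423/2) = 153/4.
Solace's profit: (153/4 - 3)·(141/2) = 2485.1250.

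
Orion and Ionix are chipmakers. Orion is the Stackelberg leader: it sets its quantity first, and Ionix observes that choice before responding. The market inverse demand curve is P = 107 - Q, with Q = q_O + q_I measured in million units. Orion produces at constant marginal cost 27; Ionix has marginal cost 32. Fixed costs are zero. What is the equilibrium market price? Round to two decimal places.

The follower Ionix best-responds to any q_O: π_I = (107 - Q)q_I - 32q_I.
Follower FOC: 75 - q_O - 2q_I = 0, so q_I(q_O) = (75 - q_O)/2.
The leader anticipates this reaction. Substituting into P = 107 - Q gives P = 139/2 - (1/2)q_O, so π_O = (139/2 - (1/2)q_O)q_O - 27q_O.
The leader's first-order condition 85/2 - q_O = 0 yields q_O = 85/2.
Then q_I = (75 - 85/2)/2 = 65/4.
Total output Q = 235/4, so price P = 107 - 235/4 = 193/4.

48.25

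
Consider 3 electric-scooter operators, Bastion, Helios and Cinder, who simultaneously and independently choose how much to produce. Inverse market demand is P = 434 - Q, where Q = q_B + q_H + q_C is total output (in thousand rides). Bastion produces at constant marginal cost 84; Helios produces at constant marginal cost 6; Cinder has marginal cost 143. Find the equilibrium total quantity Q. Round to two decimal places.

Bastion's profit: π_B = (434 - Q)q_B - (84q_B). Setting ∂π_B/∂q_B = 0: 350 - 2q_B - (q_H + q_C) = 0.
Helios's profit: π_H = (434 - Q)q_H - (6q_H). Setting ∂π_H/∂q_H = 0: 428 - 2q_H - (q_B + q_C) = 0.
Cinder's profit: π_C = (434 - Q)q_C - (143q_C). Setting ∂π_C/∂q_C = 0: 291 - 2q_C - (q_B + q_H) = 0.
Adding the 3 conditions: 1069 − 2Q − 2Q = 0, i.e. Q = 1069/4.
Back-substituting: q_B = (350 − 1069/4) = 331/4, q_H = (428 − 1069/4) = 643/4, q_C = (291 − 1069/4) = 95/4.
Total output Q = 331/4 + 643/4 + 95/4 = 1069/4.

267.25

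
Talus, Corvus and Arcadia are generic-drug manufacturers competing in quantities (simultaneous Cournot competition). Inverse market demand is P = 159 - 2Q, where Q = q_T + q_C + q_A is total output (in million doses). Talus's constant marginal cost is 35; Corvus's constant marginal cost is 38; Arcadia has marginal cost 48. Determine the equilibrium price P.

Talus's profit: π_T = (159 - 2Q)q_T - (35q_T). Setting ∂π_T/∂q_T = 0: 124 - 4q_T - 2(q_C + q_A) = 0.
Corvus's profit: π_C = (159 - 2Q)q_C - (38q_C). Setting ∂π_C/∂q_C = 0: 121 - 4q_C - 2(q_T + q_A) = 0.
Arcadia's profit: π_A = (159 - 2Q)q_A - (48q_A). Setting ∂π_A/∂q_A = 0: 111 - 4q_A - 2(q_T + q_C) = 0.
Adding the 3 conditions: 356 − 4Q − 4Q = 0, i.e. Q = 89/2.
Back-substituting: q_T = (124 − 89)/2 = 35/2, q_C = (121 − 89)/2 = 16, q_A = (111 − 89)/2 = 11.
Total output Q = 89/2, so price P = 159 - 2·(89/2) = 70.

70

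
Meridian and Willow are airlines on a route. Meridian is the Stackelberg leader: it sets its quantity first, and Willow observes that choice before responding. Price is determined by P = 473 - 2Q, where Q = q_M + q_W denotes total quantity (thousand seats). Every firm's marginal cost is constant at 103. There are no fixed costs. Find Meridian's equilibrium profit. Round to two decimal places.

Solve by backward induction. Given q_M, the follower Willow maximises π_W = (473 - 2q_M - 2q_W)q_W - 103q_W.
∂π_W/∂q_W = 370 - 2q_M - 4q_W = 0 gives the reaction function q_W = (370 - 2q_M)/4.
Meridian substitutes q_W(q_M) into its own profit: π_M = q_M(473 - 2q_M - (370 - 2q_M)/2) - 103q_M = (288 - q_M)q_M - 103q_M.
Leader FOC: 185 - 2q_M = 0, so q_M = 185/2.
Then q_W = (370 - 2·(185/2))/4 = 185/4.
Price P = 473 - 2·(555/4) = 391/2.
Meridian's profit: (391/2 - 103)·(185/2) = 8556.2500.

8556.25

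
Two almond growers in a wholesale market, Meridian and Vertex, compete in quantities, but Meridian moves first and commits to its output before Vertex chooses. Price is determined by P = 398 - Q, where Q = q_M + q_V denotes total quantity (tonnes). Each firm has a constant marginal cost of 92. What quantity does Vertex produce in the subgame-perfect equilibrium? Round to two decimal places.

The follower Vertex best-responds to any q_M: π_V = (398 - Q)q_V - 92q_V.
∂π_V/∂q_V = 306 - q_M - 2q_V = 0 gives the reaction function q_V = (306 - q_M)/2.
Meridian substitutes q_V(q_M) into its own profit: π_M = q_M(398 - q_M - (306 - q_M)/2) - 92q_M = (245 - (1/2)q_M)q_M - 92q_M.
Leader FOC: 153 - q_M = 0, so q_M = 153.
Then q_V = (306 - 153)/2 = 153/2.

76.50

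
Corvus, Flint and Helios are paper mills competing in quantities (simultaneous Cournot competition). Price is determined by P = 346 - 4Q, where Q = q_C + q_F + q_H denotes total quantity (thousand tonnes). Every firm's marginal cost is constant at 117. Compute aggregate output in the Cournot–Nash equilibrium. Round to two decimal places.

42.94

A representative firm's profit is π_i = q_i(346 - 4Q) - 117q_i.
First-order condition (treating rivals' output as given): 229 - 8q_i - 4·Σ_{j≠i} q_j = 0.
By symmetry each firm produces the same amount; substituting Σ_{j≠i} q_j = 2q_i yields q_i = 229/16.
Total output Q = 229/16 + 229/16 + 229/16 = 687/16.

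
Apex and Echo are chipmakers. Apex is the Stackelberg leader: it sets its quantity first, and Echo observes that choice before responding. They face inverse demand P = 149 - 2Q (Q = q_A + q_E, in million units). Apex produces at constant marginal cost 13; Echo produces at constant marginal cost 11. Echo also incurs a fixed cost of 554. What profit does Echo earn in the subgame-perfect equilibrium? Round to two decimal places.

76.13

Solve by backward induction. Given q_A, the follower Echo maximises π_E = (149 - 2q_A - 2q_E)q_E - 11q_E.
Setting the follower's marginal profit to zero, 138 - 2q_A - 4q_E = 0, i.e. q_E = (138 - 2q_A)/4.
Apex substitutes q_E(q_A) into its own profit: π_A = q_A(149 - 2q_A - (138 - 2q_A)/2) - 13q_A = (80 - q_A)q_A - 13q_A.
Maximising: ∂π_A/∂q_A = 67 - 2q_A = 0, giving q_A = 67/2.
Then q_E = (138 - 2·(67/2))/4 = 71/4.
Price P = 149 - 2·(205/4) = 93/2.
Echo's profit: (93/2 - 11)·(71/4) - 554 = 609/8.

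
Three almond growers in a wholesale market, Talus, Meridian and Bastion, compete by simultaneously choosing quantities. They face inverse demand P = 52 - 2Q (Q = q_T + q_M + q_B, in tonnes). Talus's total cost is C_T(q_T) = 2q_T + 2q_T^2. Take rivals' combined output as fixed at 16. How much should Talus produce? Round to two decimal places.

2.25

With rivals' combined output fixed at 16, Talus's profit is π_T = (52 - 2·16 - 2q_T)q_T - (2q_T + 2q_T²) = (20 - 2q_T)q_T - (2q_T + 2q_T²).
∂π_T/∂q_T = 18 - 8q_T = 0, so q_T = 9/4.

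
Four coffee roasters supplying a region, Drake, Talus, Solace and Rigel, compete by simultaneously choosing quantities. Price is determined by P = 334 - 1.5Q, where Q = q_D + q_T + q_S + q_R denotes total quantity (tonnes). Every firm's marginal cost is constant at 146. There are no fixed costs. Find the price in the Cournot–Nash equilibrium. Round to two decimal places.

183.60

Each firm earns π_i = (334 - 1.5Q)q_i - 146q_i.
First-order condition (treating rivals' output as given): 188 - 3q_i - (3/2)·Σ_{j≠i} q_j = 0.
With identical firms every q_j equals q_i, so Σ_{j≠i} q_j = 3q_i and 188 = (15/2)q_i, giving q_i = 376/15.
Total output Q = 1504/15, so price P = 334 - (3/2)·(1504/15) = 918/5.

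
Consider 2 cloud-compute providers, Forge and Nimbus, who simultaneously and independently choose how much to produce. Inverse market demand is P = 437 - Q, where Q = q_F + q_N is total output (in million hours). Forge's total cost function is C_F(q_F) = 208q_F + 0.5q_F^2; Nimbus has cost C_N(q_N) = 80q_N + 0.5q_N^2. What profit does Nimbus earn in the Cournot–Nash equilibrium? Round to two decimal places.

16616.34

Forge's profit: π_F = (437 - Q)q_F - (208q_F + (1/2)q_F²). Setting ∂π_F/∂q_F = 0: 229 - 3q_F - (q_N) = 0.
Nimbus's profit: π_N = (437 - Q)q_N - (80q_N + (1/2)q_N²). Setting ∂π_N/∂q_N = 0: 357 - 3q_N - (q_F) = 0.
Rearranging gives the reaction functions q_F = (229 - q_N)/3 and q_N = (357 - q_F)/3.
Substituting one into the other gives q_F = 165/4 and q_N = 421/4.
Price P = 437 - 293/2 = 581/2.
Nimbus's profit: (581/2)·(421/4) - 80·(421/4) - (1/2)(421/4)² = 16616.3438.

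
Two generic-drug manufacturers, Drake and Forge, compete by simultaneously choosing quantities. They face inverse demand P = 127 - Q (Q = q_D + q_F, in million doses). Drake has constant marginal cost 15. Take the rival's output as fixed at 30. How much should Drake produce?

With the rival's output fixed at 30, Drake's profit is π_D = (127 - 30 - q_D)q_D - (15q_D) = (97 - q_D)q_D - (15q_D).
∂π_D/∂q_D = 82 - 2q_D = 0, so q_D = 41.

41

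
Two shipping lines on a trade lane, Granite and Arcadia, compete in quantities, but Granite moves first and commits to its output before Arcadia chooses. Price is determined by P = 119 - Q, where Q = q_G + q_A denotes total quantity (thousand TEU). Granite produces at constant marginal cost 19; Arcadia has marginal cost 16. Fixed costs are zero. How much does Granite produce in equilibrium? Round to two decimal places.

48.50

The follower Arcadia best-responds to any q_G: π_A = (119 - Q)q_A - 16q_A.
Setting the follower's marginal profit to zero, 103 - q_G - 2q_A = 0, i.e. q_A = (103 - q_G)/2.
The leader anticipates this reaction. Substituting into P = 119 - Q gives P = 135/2 - (1/2)q_G, so π_G = (135/2 - (1/2)q_G)q_G - 19q_G.
Leader FOC: 97/2 - q_G = 0, so q_G = 97/2.
Then q_A = (103 - 97/2)/2 = 109/4.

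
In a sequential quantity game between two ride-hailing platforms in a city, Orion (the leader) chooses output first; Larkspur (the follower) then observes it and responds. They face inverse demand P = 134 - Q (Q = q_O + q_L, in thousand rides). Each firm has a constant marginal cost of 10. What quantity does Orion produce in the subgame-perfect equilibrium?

The follower Larkspur best-responds to any q_O: π_L = (134 - Q)q_L - 10q_L.
Setting the follower's marginal profit to zero, 124 - q_O - 2q_L = 0, i.e. q_L = (124 - q_O)/2.
The leader anticipates this reaction. Substituting into P = 134 - Q gives P = 72 - (1/2)q_O, so π_O = (72 - (1/2)q_O)q_O - 10q_O.
Maximising: ∂π_O/∂q_O = 62 - q_O = 0, giving q_O = 62.
Then q_L = (124 - 62)/2 = 31.

62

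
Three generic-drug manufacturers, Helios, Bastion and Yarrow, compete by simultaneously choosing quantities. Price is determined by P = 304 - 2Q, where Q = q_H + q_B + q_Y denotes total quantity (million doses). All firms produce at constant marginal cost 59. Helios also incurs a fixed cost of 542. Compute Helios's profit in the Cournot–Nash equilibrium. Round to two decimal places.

Each firm earns π_i = (304 - 2Q)q_i - 59q_i.
First-order condition (treating rivals' output as given): 245 - 4q_i - 2·Σ_{j≠i} q_j = 0.
By symmetry each firm produces the same amount; substituting Σ_{j≠i} q_j = 2q_i yields q_i = 245/8.
Price P = 304 - 2·(735/8) = 481/4.
Helios's profit: (481/4 - 59)·(245/8) - 542 = 1333.7813.

1333.78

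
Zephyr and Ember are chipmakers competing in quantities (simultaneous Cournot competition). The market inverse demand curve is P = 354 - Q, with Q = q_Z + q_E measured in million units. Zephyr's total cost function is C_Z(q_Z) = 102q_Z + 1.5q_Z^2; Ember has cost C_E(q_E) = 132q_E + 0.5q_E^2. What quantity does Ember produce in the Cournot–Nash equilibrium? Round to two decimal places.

Zephyr's profit: π_Z = (354 - Q)q_Z - (102q_Z + (3/2)q_Z²). Setting ∂π_Z/∂q_Z = 0: 252 - 5q_Z - (q_E) = 0.
Ember's first-order condition: 222 - 3q_E - (q_Z) = 0.
Rearranging gives the reaction functions q_Z = (252 - q_E)/5 and q_E = (222 - q_Z)/3.
Solving the pair: q_Z = 267/7, q_E = 429/7.

61.29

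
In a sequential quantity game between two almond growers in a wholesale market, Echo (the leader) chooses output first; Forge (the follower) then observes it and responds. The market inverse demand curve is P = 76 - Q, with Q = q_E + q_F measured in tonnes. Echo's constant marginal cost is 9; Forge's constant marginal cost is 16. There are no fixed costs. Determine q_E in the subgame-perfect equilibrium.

37

The follower Forge best-responds to any q_E: π_F = (76 - Q)q_F - 16q_F.
∂π_F/∂q_F = 60 - q_E - 2q_F = 0 gives the reaction function q_F = (60 - q_E)/2.
Echo substitutes q_F(q_E) into its own profit: π_E = q_E(76 - q_E - (60 - q_E)/2) - 9q_E = (46 - (1/2)q_E)q_E - 9q_E.
Maximising: ∂π_E/∂q_E = 37 - q_E = 0, giving q_E = 37.
Then q_F = (60 - 37)/2 = 23/2.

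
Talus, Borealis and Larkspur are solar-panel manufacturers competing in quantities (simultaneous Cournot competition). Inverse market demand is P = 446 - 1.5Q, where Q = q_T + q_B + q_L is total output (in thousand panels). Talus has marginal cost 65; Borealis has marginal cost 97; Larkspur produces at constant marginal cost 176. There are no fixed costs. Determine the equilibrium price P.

Talus's profit: π_T = (446 - 1.5Q)q_T - (65q_T). Setting ∂π_T/∂q_T = 0: 381 - 3q_T - (3/2)(q_B + q_L) = 0.
Borealis's first-order condition: 349 - 3q_B - (3/2)(q_T + q_L) = 0.
Larkspur's profit: π_L = (446 - 1.5Q)q_L - (176q_L). Setting ∂π_L/∂q_L = 0: 270 - 3q_L - (3/2)(q_T + q_B) = 0.
Adding the 3 first-order conditions: 1000 − 6Q = 0, so Q = 500/3.
Back-substituting: q_T = (381 − 250)/(3/2) = 262/3, q_B = (349 − 250)/(3/2) = 66, q_L = (270 − 250)/(3/2) = 40/3.
Total output Q = 500/3, so price P = 446 - (3/2)·(500/3) = 196.

196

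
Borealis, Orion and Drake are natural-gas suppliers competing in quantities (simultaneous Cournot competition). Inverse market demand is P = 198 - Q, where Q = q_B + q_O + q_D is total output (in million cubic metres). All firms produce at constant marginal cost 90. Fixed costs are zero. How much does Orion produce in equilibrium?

Each firm earns π_i = (198 - Q)q_i - 90q_i.
First-order condition (treating rivals' output as given): 108 - 2q_i - Σ_{j≠i} q_j = 0.
With identical firms every q_j equals q_i, so Σ_{j≠i} q_j = 2q_i and 108 = 4q_i, giving q_i = 27.

27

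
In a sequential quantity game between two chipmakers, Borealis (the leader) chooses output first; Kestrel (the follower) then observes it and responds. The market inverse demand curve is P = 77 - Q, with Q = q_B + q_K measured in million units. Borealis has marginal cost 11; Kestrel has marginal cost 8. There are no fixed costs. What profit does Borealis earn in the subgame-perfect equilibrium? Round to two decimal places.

Solve by backward induction. Given q_B, the follower Kestrel maximises π_K = (77 - q_B - q_K)q_K - 8q_K.
∂π_K/∂q_K = 69 - q_B - 2q_K = 0 gives the reaction function q_K = (69 - q_B)/2.
Borealis substitutes q_K(q_B) into its own profit: π_B = q_B(77 - q_B - (69 - q_B)/2) - 11q_B = (85/2 - (1/2)q_B)q_B - 11q_B.
Maximising: ∂π_B/∂q_B = 63/2 - q_B = 0, giving q_B = 63/2.
Then q_K = (69 - 63/2)/2 = 75/4.
Price P = 77 - 201/4 = 107/4.
Borealis's profit: (107/4 - 11)·(63/2) = 496.1250.

496.13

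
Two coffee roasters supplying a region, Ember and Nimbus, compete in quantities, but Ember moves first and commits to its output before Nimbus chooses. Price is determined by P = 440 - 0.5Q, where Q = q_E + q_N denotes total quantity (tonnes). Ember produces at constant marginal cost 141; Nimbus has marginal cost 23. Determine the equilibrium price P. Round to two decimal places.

186.25

The follower Nimbus best-responds to any q_E: π_N = (440 - 0.5Q)q_N - 23q_N.
∂π_N/∂q_N = 417 - (1/2)q_E - q_N = 0 gives the reaction function q_N = (417 - (1/2)q_E).
Ember substitutes q_N(q_E) into its own profit: π_E = q_E(440 - (1/2)q_E - (417 - (1/2)q_E)/2) - 141q_E = (463/2 - (1/4)q_E)q_E - 141q_E.
Maximising: ∂π_E/∂q_E = 181/2 - (1/2)q_E = 0, giving q_E = 181.
Then q_N = (417 - (1/2)·181) = 653/2.
Total output Q = 1015/2, so price P = 440 - (1/2)·(1015/2) = 745/4.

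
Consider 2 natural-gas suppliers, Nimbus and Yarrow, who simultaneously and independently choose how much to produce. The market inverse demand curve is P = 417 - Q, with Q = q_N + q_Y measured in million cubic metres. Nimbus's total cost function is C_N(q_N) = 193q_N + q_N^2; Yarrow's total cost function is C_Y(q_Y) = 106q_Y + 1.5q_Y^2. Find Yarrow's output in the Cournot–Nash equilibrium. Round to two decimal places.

Nimbus's profit: π_N = (417 - Q)q_N - (193q_N + q_N²). Setting ∂π_N/∂q_N = 0: 224 - 4q_N - (q_Y) = 0.
Yarrow's first-order condition: 311 - 5q_Y - (q_N) = 0.
So q_N = (224 - q_Y)/4 and q_Y = (311 - q_N)/5.
Solving the pair: q_N = 809/19, q_Y = 1020/19.

53.68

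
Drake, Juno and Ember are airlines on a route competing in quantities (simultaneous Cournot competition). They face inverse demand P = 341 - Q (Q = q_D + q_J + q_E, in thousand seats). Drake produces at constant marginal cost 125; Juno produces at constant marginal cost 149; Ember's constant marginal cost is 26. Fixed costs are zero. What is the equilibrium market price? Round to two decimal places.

160.25

Drake's profit: π_D = (341 - Q)q_D - (125q_D). Setting ∂π_D/∂q_D = 0: 216 - 2q_D - (q_J + q_E) = 0.
Juno's first-order condition: 192 - 2q_J - (q_D + q_E) = 0.
Ember's profit: π_E = (341 - Q)q_E - (26q_E). Setting ∂π_E/∂q_E = 0: 315 - 2q_E - (q_D + q_J) = 0.
Adding the 3 conditions: 723 − 2Q − 2Q = 0, i.e. Q = 723/4.
Back-substituting: q_D = (216 − 723/4) = 141/4, q_J = (192 − 723/4) = 45/4, q_E = (315 − 723/4) = 537/4.
Total output Q = 723/4, so price P = 341 - 723/4 = 641/4.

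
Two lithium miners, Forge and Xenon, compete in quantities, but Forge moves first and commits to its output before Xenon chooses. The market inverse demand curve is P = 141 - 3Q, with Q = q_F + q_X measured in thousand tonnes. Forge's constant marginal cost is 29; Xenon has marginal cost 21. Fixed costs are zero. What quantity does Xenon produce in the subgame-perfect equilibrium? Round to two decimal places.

Solve by backward induction. Given q_F, the follower Xenon maximises π_X = (141 - 3q_F - 3q_X)q_X - 21q_X.
Setting the follower's marginal profit to zero, 120 - 3q_F - 6q_X = 0, i.e. q_X = (120 - 3q_F)/6.
Forge substitutes q_X(q_F) into its own profit: π_F = q_F(141 - 3q_F - (120 - 3q_F)/2) - 29q_F = (81 - (3/2)q_F)q_F - 29q_F.
Leader FOC: 52 - 3q_F = 0, so q_F = 52/3.
Then q_X = (120 - 3·(52/3))/6 = 34/3.

11.33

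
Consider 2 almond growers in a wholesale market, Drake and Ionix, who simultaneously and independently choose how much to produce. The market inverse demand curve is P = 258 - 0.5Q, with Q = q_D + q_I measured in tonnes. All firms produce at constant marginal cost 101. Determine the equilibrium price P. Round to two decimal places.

153.33

A representative firm's profit is π_i = q_i(258 - 0.5Q) - 101q_i.
First-order condition (treating rivals' output as given): 157 - q_i - (1/2)q_j = 0.
By symmetry each firm produces the same amount; substituting q_j = q_i yields q_i = 157/(3/2) = 314/3.
Total output Q = 628/3, so price P = 258 - (1/2)·(628/3) = 460/3.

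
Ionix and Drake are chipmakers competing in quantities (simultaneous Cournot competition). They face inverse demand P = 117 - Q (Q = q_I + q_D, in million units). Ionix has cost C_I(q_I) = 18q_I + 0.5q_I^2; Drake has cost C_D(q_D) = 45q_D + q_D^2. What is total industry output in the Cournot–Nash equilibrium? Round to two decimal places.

Ionix's profit: π_I = (117 - Q)q_I - (18q_I + (1/2)q_I²). Setting ∂π_I/∂q_I = 0: 99 - 3q_I - (q_D) = 0.
Drake's first-order condition: 72 - 4q_D - (q_I) = 0.
Best responses: q_I = (99 - q_D)/3, q_D = (72 - q_I)/4.
Solving the pair: q_I = 324/11, q_D = 117/11.
Total output Q = 324/11 + 117/11 = 441/11.

40.09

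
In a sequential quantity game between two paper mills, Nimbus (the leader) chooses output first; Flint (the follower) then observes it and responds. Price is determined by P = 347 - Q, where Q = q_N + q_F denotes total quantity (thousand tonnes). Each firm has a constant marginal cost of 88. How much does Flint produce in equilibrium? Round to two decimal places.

64.75

The follower Flint best-responds to any q_N: π_F = (347 - Q)q_F - 88q_F.
Setting the follower's marginal profit to zero, 259 - q_N - 2q_F = 0, i.e. q_F = (259 - q_N)/2.
Nimbus substitutes q_F(q_N) into its own profit: π_N = q_N(347 - q_N - (259 - q_N)/2) - 88q_N = (435/2 - (1/2)q_N)q_N - 88q_N.
Leader FOC: 259/2 - q_N = 0, so q_N = 259/2.
Then q_F = (259 - 259/2)/2 = 259/4.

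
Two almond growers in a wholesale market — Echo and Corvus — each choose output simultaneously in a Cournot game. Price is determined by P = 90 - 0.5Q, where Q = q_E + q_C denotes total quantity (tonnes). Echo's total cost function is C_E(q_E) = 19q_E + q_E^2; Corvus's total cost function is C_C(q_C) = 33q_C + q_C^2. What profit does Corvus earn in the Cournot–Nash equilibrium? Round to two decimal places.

359.71

Echo's profit: π_E = (90 - 0.5Q)q_E - (19q_E + q_E²). Setting ∂π_E/∂q_E = 0: 71 - 3q_E - (1/2)(q_C) = 0.
Corvus's first-order condition: 57 - 3q_C - (1/2)(q_E) = 0.
Best responses: q_E = (71 - (1/2)q_C)/3, q_C = (57 - (1/2)q_E)/3.
Solving the pair: q_E = 738/35, q_C = 542/35.
Price P = 90 - (1/2)·(256/7) = 502/7.
Corvus's profit: (502/7)·(542/35) - 33·(542/35) - (542/35)² = 359.7110.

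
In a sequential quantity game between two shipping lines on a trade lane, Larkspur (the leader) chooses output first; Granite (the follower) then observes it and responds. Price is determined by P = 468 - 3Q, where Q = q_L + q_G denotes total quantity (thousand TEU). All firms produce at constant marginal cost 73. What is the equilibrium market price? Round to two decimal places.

The follower Granite best-responds to any q_L: π_G = (468 - 3Q)q_G - 73q_G.
∂π_G/∂q_G = 395 - 3q_L - 6q_G = 0 gives the reaction function q_G = (395 - 3q_L)/6.
Larkspur substitutes q_G(q_L) into its own profit: π_L = q_L(468 - 3q_L - (395 - 3q_L)/2) - 73q_L = (541/2 - (3/2)q_L)q_L - 73q_L.
Leader FOC: 395/2 - 3q_L = 0, so q_L = 395/6.
Then q_G = (395 - 3·(395/6))/6 = 395/12.
Total output Q = 395/4, so price P = 468 - 3·(395/4) = 687/4.

171.75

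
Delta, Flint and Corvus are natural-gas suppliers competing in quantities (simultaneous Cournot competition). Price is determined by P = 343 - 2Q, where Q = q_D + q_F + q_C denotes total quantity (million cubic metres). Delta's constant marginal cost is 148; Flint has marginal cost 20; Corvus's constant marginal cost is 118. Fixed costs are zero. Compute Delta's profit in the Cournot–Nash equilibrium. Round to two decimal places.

Delta's profit: π_D = (343 - 2Q)q_D - (148q_D). Setting ∂π_D/∂q_D = 0: 195 - 4q_D - 2(q_F + q_C) = 0.
Flint's first-order condition: 323 - 4q_F - 2(q_D + q_C) = 0.
Corvus's profit: π_C = (343 - 2Q)q_C - (118q_C). Setting ∂π_C/∂q_C = 0: 225 - 4q_C - 2(q_D + q_F) = 0.
Adding the 3 first-order conditions: 743 − 8Q = 0, so Q = 743/8.
Back-substituting: q_D = (195 − 743/4)/2 = 37/8, q_F = (323 − 743/4)/2 = 549/8, q_C = (225 − 743/4)/2 = 157/8.
Price P = 343 - 2·(743/8) = 629/4.
Delta's profit: (629/4 - 148)·(37/8) = 1369/32.

42.78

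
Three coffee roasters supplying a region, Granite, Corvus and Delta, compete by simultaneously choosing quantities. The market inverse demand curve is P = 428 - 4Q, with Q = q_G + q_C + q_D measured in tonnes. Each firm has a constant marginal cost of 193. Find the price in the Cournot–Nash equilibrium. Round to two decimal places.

A representative firm's profit is π_i = q_i(428 - 4Q) - 193q_i.
Setting ∂π_i/∂q_i = 0 with rivals' quantities fixed: 235 - 8q_i - 4·Σ_{j≠i} q_j = 0.
By symmetry each firm produces the same amount; substituting Σ_{j≠i} q_j = 2q_i yields q_i = 235/16.
Total output Q = 705/16, so price P = 428 - 4·(705/16) = 1007/4.

251.75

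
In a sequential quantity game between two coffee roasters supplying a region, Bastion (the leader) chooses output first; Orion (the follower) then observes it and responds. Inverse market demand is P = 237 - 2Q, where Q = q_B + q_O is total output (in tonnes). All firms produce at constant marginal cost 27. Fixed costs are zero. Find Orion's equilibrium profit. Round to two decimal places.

Solve by backward induction. Given q_B, the follower Orion maximises π_O = (237 - 2q_B - 2q_O)q_O - 27q_O.
Follower FOC: 210 - 2q_B - 4q_O = 0, so q_O(q_B) = (210 - 2q_B)/4.
The leader anticipates this reaction. Substituting into P = 237 - 2Q gives P = 132 - q_B, so π_B = (132 - q_B)q_B - 27q_B.
The leader's first-order condition 105 - 2q_B = 0 yields q_B = 105/2.
Then q_O = (210 - 2·(105/2))/4 = 105/4.
Price P = 237 - 2·(315/4) = 159/2.
Orion's profit: (159/2 - 27)·(105/4) = 1378.1250.

1378.13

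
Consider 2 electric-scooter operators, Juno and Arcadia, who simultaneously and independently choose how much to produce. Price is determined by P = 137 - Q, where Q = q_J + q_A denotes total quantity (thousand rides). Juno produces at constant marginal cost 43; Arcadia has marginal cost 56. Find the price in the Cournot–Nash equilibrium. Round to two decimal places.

78.67

Juno's profit: π_J = (137 - Q)q_J - (43q_J). Setting ∂π_J/∂q_J = 0: 94 - 2q_J - (q_A) = 0.
Arcadia's first-order condition: 81 - 2q_A - (q_J) = 0.
So q_J = (94 - q_A)/2 and q_A = (81 - q_J)/2.
Substituting one into the other gives q_J = 107/3 and q_A = 68/3.
Total output Q = 175/3, so price P = 137 - 175/3 = 236/3.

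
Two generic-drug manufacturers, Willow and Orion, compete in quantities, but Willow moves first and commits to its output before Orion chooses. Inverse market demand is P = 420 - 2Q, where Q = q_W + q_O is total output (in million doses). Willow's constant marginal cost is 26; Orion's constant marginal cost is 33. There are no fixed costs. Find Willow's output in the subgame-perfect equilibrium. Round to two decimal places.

The follower Orion best-responds to any q_W: π_O = (420 - 2Q)q_O - 33q_O.
Follower FOC: 387 - 2q_W - 4q_O = 0, so q_O(q_W) = (387 - 2q_W)/4.
The leader anticipates this reaction. Substituting into P = 420 - 2Q gives P = 453/2 - q_W, so π_W = (453/2 - q_W)q_W - 26q_W.
Maximising: ∂π_W/∂q_W = 401/2 - 2q_W = 0, giving q_W = 401/4.
Then q_O = (387 - 2·(401/4))/4 = 373/8.

100.25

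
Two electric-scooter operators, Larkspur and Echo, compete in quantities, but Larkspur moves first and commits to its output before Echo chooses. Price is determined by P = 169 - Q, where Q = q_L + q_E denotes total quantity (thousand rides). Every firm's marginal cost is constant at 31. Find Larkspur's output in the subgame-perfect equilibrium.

69

Solve by backward induction. Given q_L, the follower Echo maximises π_E = (169 - q_L - q_E)q_E - 31q_E.
Setting the follower's marginal profit to zero, 138 - q_L - 2q_E = 0, i.e. q_E = (138 - q_L)/2.
The leader anticipates this reaction. Substituting into P = 169 - Q gives P = 100 - (1/2)q_L, so π_L = (100 - (1/2)q_L)q_L - 31q_L.
Leader FOC: 69 - q_L = 0, so q_L = 69.
Then q_E = (138 - 69)/2 = 69/2.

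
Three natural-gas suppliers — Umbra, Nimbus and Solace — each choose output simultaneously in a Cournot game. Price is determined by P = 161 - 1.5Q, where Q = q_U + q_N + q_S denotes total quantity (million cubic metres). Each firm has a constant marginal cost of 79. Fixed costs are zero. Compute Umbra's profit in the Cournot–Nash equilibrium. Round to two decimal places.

280.17

Each firm earns π_i = (161 - 1.5Q)q_i - 79q_i.
First-order condition (treating rivals' output as given): 82 - 3q_i - (3/2)·Σ_{j≠i} q_j = 0.
By symmetry each firm produces the same amount; substituting Σ_{j≠i} q_j = 2q_i yields q_i = 82/6 = 41/3.
Price P = 161 - (3/2)·41 = 199/2.
Umbra's profit: (199/2 - 79)·(41/3) = 1681/6.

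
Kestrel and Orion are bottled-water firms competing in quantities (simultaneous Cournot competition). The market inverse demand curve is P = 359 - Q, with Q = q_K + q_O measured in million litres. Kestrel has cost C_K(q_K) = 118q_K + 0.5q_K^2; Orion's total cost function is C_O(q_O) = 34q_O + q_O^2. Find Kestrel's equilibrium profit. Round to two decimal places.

5061.83

Kestrel's profit: π_K = (359 - Q)q_K - (118q_K + (1/2)q_K²). Setting ∂π_K/∂q_K = 0: 241 - 3q_K - (q_O) = 0.
Orion's profit: π_O = (359 - Q)q_O - (34q_O + q_O²). Setting ∂π_O/∂q_O = 0: 325 - 4q_O - (q_K) = 0.
Best responses: q_K = (241 - q_O)/3, q_O = (325 - q_K)/4.
Substituting one into the other gives q_K = 639/11 and q_O = 734/11.
Price P = 359 - 1373/11 = 234.1818.
Kestrel's profit: 234.1818·(639/11) - 118·(639/11) - (1/2)(639/11)² = 5061.8306.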